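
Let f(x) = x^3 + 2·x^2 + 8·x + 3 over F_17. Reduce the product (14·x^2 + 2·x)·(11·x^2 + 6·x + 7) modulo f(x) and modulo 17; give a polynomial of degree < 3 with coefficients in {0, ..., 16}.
Multiply as integer polynomials: a · b = 154·x^4 + 106·x^3 + 110·x^2 + 14·x. Reducing coefficients mod 17: a · b ≡ x^4 + 4·x^3 + 8·x^2 + 14·x. Now divide by f(x) = x^3 + 2·x^2 + 8·x + 3 in F_17[x], eliminating the leading term at each step:
  leading term x^4: subtract (x)·f(x) = x^4 + 2·x^3 + 8·x^2 + 3·x, leaving 2·x^3 + 11·x (coefficients mod 17)
  leading term 2·x^3: subtract (2)·f(x) = 2·x^3 + 4·x^2 + 16·x + 6, leaving 13·x^2 + 12·x + 11 (coefficients mod 17)
The degree is now < 3, so this is the remainder. Hence a · b ≡ 13·x^2 + 12·x + 11 in F_17[x]/(f).

Final answer: a · b ≡ 13·x^2 + 12·x + 11 (mod f(x))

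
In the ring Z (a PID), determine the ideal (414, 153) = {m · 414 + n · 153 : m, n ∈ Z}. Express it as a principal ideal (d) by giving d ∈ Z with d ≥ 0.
In the PID Z, (a, b) is generated by gcd(a, b). Compute gcd(414, 153) with the extended Euclidean algorithm, tracking rows (r, s, t) with s·414 + t·153 = r:
  row A: (414, 1, 0)   [1·414 + 0·153 = 414]
  row B: (153, 0, 1)   [0·414 + 1·153 = 153]
  414 = 2·153 + 108   → row C = row A − 2·row B = (108, 1, −2)   [check: 1·414 − 2·153 = 108]
  153 = 1·108 + 45   → row D = row B − 1·row C = (45, −1, 3)   [check: −1·414 + 3·153 = 45]
  108 = 2·45 + 18   → row E = row C − 2·row D = (18, 3, −8)   [check: 3·414 − 8·153 = 18]
  45 = 2·18 + 9   → row F = row D − 2·row E = (9, −7, 19)   [check: −7·414 + 19·153 = 9]
  18 = 2·9 + 0   → remainder 0, stop. gcd = 9 (last nonzero row F).
So gcd(414, 153) = 9, with Bézout identity −7·414 + 19·153 = 9. Containment (⊇): the Bézout identity exhibits 9 as an element of (414, 153), giving (9) ⊆ (414, 153). Containment (⊆): since 9 | 414 and 9 | 153 (414 = 9·46, 153 = 9·17), every Z-linear combination of 414 and 153 is divisible by 9, so (414, 153) ⊆ (9). Therefore (414, 153) = (9), d = 9.

Final answer: (414, 153) = (9); d = 9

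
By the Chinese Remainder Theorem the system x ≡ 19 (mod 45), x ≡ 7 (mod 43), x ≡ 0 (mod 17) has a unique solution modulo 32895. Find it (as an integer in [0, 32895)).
The moduli 45, 43, 17 are pairwise coprime, so by the CRT there is a unique solution mod 45·43·17 = 32895.
Solve by successive substitution. Start with x ≡ 19 (mod 45).
  Combine with x ≡ 7 (mod 43): write x = 19 + 45·t and require 19 + 45·t ≡ 7 (mod 43), i.e. 45·t ≡ 7 − 19 ≡ 31 (mod 43). Since 45^(−1) ≡ 22 (mod 43) (45 ≡ 2 (mod 43)), t ≡ 22·31 ≡ 37 (mod 43). So x ≡ 19 + 45·37 = 1684 (mod 1935).
  Combine with x ≡ 0 (mod 17): write x = 1684 + 1935·t and require 1684 + 1935·t ≡ 0 (mod 17), i.e. 1935·t ≡ 0 − 1684 ≡ 16 (mod 17). Since 1935^(−1) ≡ 11 (mod 17) (1935 ≡ 14 (mod 17)), t ≡ 11·16 ≡ 6 (mod 17). So x ≡ 1684 + 1935·6 = 13294 (mod 32895).
Unique solution in [0, 32895): x = 13294.

Final answer: x ≡ 13294 (mod 32895); the representative in [0, 32895) is 13294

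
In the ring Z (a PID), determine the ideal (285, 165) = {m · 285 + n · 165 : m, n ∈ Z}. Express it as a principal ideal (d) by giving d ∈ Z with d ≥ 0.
(285, 165) = (15); d = 15

In the PID Z, (a, b) is generated by gcd(a, b). Compute gcd(285, 165) with the extended Euclidean algorithm, tracking rows (r, s, t) with s·285 + t·165 = r:
  row A: (285, 1, 0)   [1·285 + 0·165 = 285]
  row B: (165, 0, 1)   [0·285 + 1·165 = 165]
  285 = 1·165 + 120   → row C = row A − 1·row B = (120, 1, −1)   [check: 1·285 − 1·165 = 120]
  165 = 1·120 + 45   → row D = row B − 1·row C = (45, −1, 2)   [check: −1·285 + 2·165 = 45]
  120 = 2·45 + 30   → row E = row C − 2·row D = (30, 3, −5)   [check: 3·285 − 5·165 = 30]
  45 = 1·30 + 15   → row F = row D − 1·row E = (15, −4, 7)   [check: −4·285 + 7·165 = 15]
  30 = 2·15 + 0   → remainder 0, stop. gcd = 15 (last nonzero row F).
So gcd(285, 165) = 15, with Bézout identity −4·285 + 7·165 = 15. Containment (⊇): the Bézout identity exhibits 15 as an element of (285, 165), giving (15) ⊆ (285, 165). Containment (⊆): since 15 | 285 and 15 | 165 (285 = 15·19, 165 = 15·11), every Z-linear combination of 285 and 165 is divisible by 15, so (285, 165) ⊆ (15). Therefore (285, 165) = (15), d = 15.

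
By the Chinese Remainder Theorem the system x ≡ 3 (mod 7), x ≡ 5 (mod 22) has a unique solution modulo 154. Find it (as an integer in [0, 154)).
x ≡ 115 (mod 154); the representative in [0, 154) is 115

The moduli 7, 22 are pairwise coprime, so by the CRT there is a unique solution mod 7·22 = 154.
Solve by successive substitution. Start with x ≡ 3 (mod 7).
  Combine with x ≡ 5 (mod 22): write x = 3 + 7·t and require 3 + 7·t ≡ 5 (mod 22), i.e. 7·t ≡ 5 − 3 ≡ 2 (mod 22). Since 7^(−1) ≡ 19 (mod 22), t ≡ 19·2 ≡ 16 (mod 22). So x ≡ 3 + 7·16 = 115 (mod 154).
Unique solution in [0, 154): x = 115.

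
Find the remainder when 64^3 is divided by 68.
4

Use repeated squaring. Binary(3) = 11. Walk through the bits of the exponent 3 left-to-right: at each bit after the leading one, square the running value, then multiply by 64 if the bit is 1 (always reducing mod 68):
  bit 1 = 1 (leading): start with 64.
  bit 2 = 1: square 64^2 = 4096 ≡ 16; bit is 1, so multiply 16·64 = 1024 ≡ 4 (mod 68).
Final value: 64^3 ≡ 4 (mod 68).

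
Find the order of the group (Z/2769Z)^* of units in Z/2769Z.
|(Z/2769Z)^*| = 1680

(Z/2769Z)^* consists of the classes a with gcd(a, 2769) = 1, so its order is φ(2769). φ is multiplicative, with φ(p^e) = p^e − p^(e−1). Factorise 2769 = 3 · 13 · 71. Then
  φ(2769) = (3 − 1) · (13 − 1) · (71 − 1) = 2 · 12 · 70 = 1680.
Thus |(Z/2769Z)^*| = 1680.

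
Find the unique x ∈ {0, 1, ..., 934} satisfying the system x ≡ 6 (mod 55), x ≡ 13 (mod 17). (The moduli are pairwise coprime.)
The moduli 55, 17 are pairwise coprime, so by the CRT there is a unique solution mod 55·17 = 935.
Solve by successive substitution. Start with x ≡ 6 (mod 55).
  Combine with x ≡ 13 (mod 17): write x = 6 + 55·t and require 6 + 55·t ≡ 13 (mod 17), i.e. 55·t ≡ 13 − 6 ≡ 7 (mod 17). Since 55^(−1) ≡ 13 (mod 17) (55 ≡ 4 (mod 17)), t ≡ 13·7 ≡ 6 (mod 17). So x ≡ 6 + 55·6 = 336 (mod 935).
Unique solution in [0, 935): x = 336.

Final answer: x ≡ 336 (mod 935); the representative in [0, 935) is 336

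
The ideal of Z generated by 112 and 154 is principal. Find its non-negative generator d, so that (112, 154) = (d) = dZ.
(112, 154) = (14); d = 14

In the PID Z, (a, b) is generated by gcd(a, b). Compute gcd(154, 112) with the extended Euclidean algorithm, tracking rows (r, s, t) with s·154 + t·112 = r:
  row A: (154, 1, 0)   [1·154 + 0·112 = 154]
  row B: (112, 0, 1)   [0·154 + 1·112 = 112]
  154 = 1·112 + 42   → row C = row A − 1·row B = (42, 1, −1)   [check: 1·154 − 1·112 = 42]
  112 = 2·42 + 28   → row D = row B − 2·row C = (28, −2, 3)   [check: −2·154 + 3·112 = 28]
  42 = 1·28 + 14   → row E = row C − 1·row D = (14, 3, −4)   [check: 3·154 − 4·112 = 14]
  28 = 2·14 + 0   → remainder 0, stop. gcd = 14 (last nonzero row E).
So gcd(112, 154) = 14, with Bézout identity 3·154 − 4·112 = 14. Containment (⊇): the Bézout identity exhibits 14 as an element of (112, 154), giving (14) ⊆ (112, 154). Containment (⊆): since 14 | 112 and 14 | 154 (112 = 14·8, 154 = 14·11), every Z-linear combination of 112 and 154 is divisible by 14, so (112, 154) ⊆ (14). Therefore (112, 154) = (14), d = 14.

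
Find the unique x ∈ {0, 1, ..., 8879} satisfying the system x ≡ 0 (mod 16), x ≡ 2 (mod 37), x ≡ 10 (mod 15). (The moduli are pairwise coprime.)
The moduli 16, 37, 15 are pairwise coprime, so by the CRT there is a unique solution mod 16·37·15 = 8880.
Solve by successive substitution. Start with x ≡ 0 (mod 16).
  Combine with x ≡ 2 (mod 37): write x = 16·t and require 16·t ≡ 2 (mod 37). Since 16^(−1) ≡ 7 (mod 37), t ≡ 7·2 ≡ 14 (mod 37). So x ≡ 16·14 = 224 (mod 592).
  Combine with x ≡ 10 (mod 15): write x = 224 + 592·t and require 224 + 592·t ≡ 10 (mod 15), i.e. 592·t ≡ 10 − 224 ≡ 11 (mod 15). Since 592^(−1) ≡ 13 (mod 15) (592 ≡ 7 (mod 15)), t ≡ 13·11 ≡ 8 (mod 15). So x ≡ 224 + 592·8 = 4960 (mod 8880).
Unique solution in [0, 8880): x = 4960.

Final answer: x ≡ 4960 (mod 8880); the representative in [0, 8880) is 4960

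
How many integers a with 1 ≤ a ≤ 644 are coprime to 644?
The number of a ∈ {1, ..., 644} with gcd(a, 644) = 1 is by definition Euler's totient φ(644). φ is multiplicative, with φ(p^e) = p^e − p^(e−1). Factorise 644 = 2^2 · 7 · 23. Then
  φ(644) = (2^2 − 2^1) · (7 − 1) · (23 − 1) = 2 · 6 · 22 = 264.
So there are 264 such integers.

Final answer: 264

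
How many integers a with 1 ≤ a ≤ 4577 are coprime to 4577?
4356

The number of a ∈ {1, ..., 4577} with gcd(a, 4577) = 1 is by definition Euler's totient φ(4577). φ is multiplicative, with φ(p^e) = p^e − p^(e−1). Factorise 4577 = 23 · 199. Then
  φ(4577) = (23 − 1) · (199 − 1) = 22 · 198 = 4356.
So there are 4356 such integers.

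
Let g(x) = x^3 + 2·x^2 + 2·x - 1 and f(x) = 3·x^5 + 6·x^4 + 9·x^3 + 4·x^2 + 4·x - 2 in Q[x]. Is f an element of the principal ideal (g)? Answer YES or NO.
NO

In Q[x] the ideal (g) consists of all multiples of g, so f ∈ (g) iff g | f, i.e. iff the remainder of f on division by g is 0. Divide f by g (g is monic, so eliminate the leading term of the running remainder at each step):
  leading term 3·x^5: subtract (3·x^2)·g(x) = 3·x^5 + 6·x^4 + 6·x^3 - 3·x^2, leaving 3·x^3 + 7·x^2 + 4·x - 2
  leading term 3·x^3: subtract (3)·g(x) = 3·x^3 + 6·x^2 + 6·x - 3, leaving x^2 - 2·x + 1
The remainder r(x) = x^2 - 2·x + 1 ≠ 0 (and deg r < deg g), so g ∤ f, i.e. f ∉ (g).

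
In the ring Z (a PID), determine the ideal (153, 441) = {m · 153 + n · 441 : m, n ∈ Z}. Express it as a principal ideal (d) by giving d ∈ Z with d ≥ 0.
(153, 441) = (9); d = 9

In the PID Z, (a, b) is generated by gcd(a, b). Compute gcd(441, 153) with the extended Euclidean algorithm, tracking rows (r, s, t) with s·441 + t·153 = r:
  row A: (441, 1, 0)   [1·441 + 0·153 = 441]
  row B: (153, 0, 1)   [0·441 + 1·153 = 153]
  441 = 2·153 + 135   → row C = row A − 2·row B = (135, 1, −2)   [check: 1·441 − 2·153 = 135]
  153 = 1·135 + 18   → row D = row B − 1·row C = (18, −1, 3)   [check: −1·441 + 3·153 = 18]
  135 = 7·18 + 9   → row E = row C − 7·row D = (9, 8, −23)   [check: 8·441 − 23·153 = 9]
  18 = 2·9 + 0   → remainder 0, stop. gcd = 9 (last nonzero row E).
So gcd(153, 441) = 9, with Bézout identity 8·441 − 23·153 = 9. Containment (⊇): the Bézout identity exhibits 9 as an element of (153, 441), giving (9) ⊆ (153, 441). Containment (⊆): since 9 | 153 and 9 | 441 (153 = 9·17, 441 = 9·49), every Z-linear combination of 153 and 441 is divisible by 9, so (153, 441) ⊆ (9). Therefore (153, 441) = (9), d = 9.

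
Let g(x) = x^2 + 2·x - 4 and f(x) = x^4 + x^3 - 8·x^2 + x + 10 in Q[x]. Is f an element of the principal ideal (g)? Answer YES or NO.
NO

In Q[x] the ideal (g) consists of all multiples of g, so f ∈ (g) iff g | f, i.e. iff the remainder of f on division by g is 0. Divide f by g (g is monic, so eliminate the leading term of the running remainder at each step):
  leading term x^4: subtract (x^2)·g(x) = x^4 + 2·x^3 - 4·x^2, leaving -x^3 - 4·x^2 + x + 10
  leading term -x^3: subtract (-x)·g(x) = -x^3 - 2·x^2 + 4·x, leaving -2·x^2 - 3·x + 10
  leading term -2·x^2: subtract (-2)·g(x) = -2·x^2 - 4·x + 8, leaving x + 2
The remainder r(x) = x + 2 ≠ 0 (and deg r < deg g), so g ∤ f, i.e. f ∉ (g).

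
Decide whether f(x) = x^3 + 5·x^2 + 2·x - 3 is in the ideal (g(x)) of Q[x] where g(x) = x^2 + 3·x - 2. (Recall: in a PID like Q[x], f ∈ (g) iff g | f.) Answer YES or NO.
In Q[x] the ideal (g) consists of all multiples of g, so f ∈ (g) iff g | f, i.e. iff the remainder of f on division by g is 0. Divide f by g (g is monic, so eliminate the leading term of the running remainder at each step):
  leading term x^3: subtract (x)·g(x) = x^3 + 3·x^2 - 2·x, leaving 2·x^2 + 4·x - 3
  leading term 2·x^2: subtract (2)·g(x) = 2·x^2 + 6·x - 4, leaving 1 - 2·x
The remainder r(x) = 1 - 2·x ≠ 0 (and deg r < deg g), so g ∤ f, i.e. f ∉ (g).

Final answer: NO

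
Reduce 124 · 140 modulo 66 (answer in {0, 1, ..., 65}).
Reduce the factors first: 124 ≡ 58, 140 ≡ 8 (mod 66), so 124 · 140 ≡ 58 · 8 (mod 66). 58 · 8 = 464. Dividing by 66: 464 = 7·66 + 2. So (124 · 140) mod 66 = 2.

Final answer: 2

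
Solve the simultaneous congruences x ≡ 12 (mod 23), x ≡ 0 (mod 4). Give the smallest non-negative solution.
x ≡ 12 (mod 92); the representative in [0, 92) is 12

The moduli 23, 4 are pairwise coprime, so by the CRT there is a unique solution mod 23·4 = 92.
Solve by successive substitution. Start with x ≡ 12 (mod 23).
  Combine with x ≡ 0 (mod 4): write x = 12 + 23·t and require 12 + 23·t ≡ 0 (mod 4), i.e. 23·t ≡ 0 − 12 ≡ 0 (mod 4). Since 23^(−1) ≡ 3 (mod 4) (23 ≡ 3 (mod 4)), t ≡ 3·0 ≡ 0 (mod 4). So x ≡ 12 + 23·0 = 12 (mod 92).
Unique solution in [0, 92): x = 12.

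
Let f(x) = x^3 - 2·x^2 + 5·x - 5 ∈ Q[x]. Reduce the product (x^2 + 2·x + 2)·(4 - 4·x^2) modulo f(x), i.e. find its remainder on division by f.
First multiply in Q[x] without reducing: a · b = -4·x^4 - 8·x^3 - 4·x^2 + 8·x + 8. Now divide by f(x) = x^3 - 2·x^2 + 5·x - 5, eliminating the leading term at each step:
  leading term -4·x^4: subtract (-4·x)·f(x) = -4·x^4 + 8·x^3 - 20·x^2 + 20·x, leaving -16·x^3 + 16·x^2 - 12·x + 8
  leading term -16·x^3: subtract (-16)·f(x) = -16·x^3 + 32·x^2 - 80·x + 80, leaving -16·x^2 + 68·x - 72
The degree is now < 3, so this is the remainder. Hence a · b ≡ -16·x^2 + 68·x - 72 in Q[x]/(f).

Final answer: a · b ≡ -16·x^2 + 68·x - 72 (mod f(x))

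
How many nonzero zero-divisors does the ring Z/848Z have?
Z/848Z has 431 nonzero zero-divisors

In Z/848Z each nonzero element is either a unit (gcd with 848 is 1) or a zero-divisor (gcd > 1). The number of units is φ(848): factorise 848 = 2^4 · 53, so φ(848) = (2^4 − 2^3) · (53 − 1) = 8 · 52 = 416. The nonzero elements number 848 − 1 = 847. Hence the nonzero zero-divisors number 847 − 416 = 431.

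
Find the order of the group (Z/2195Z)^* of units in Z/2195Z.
|(Z/2195Z)^*| = 1752

(Z/2195Z)^* consists of the classes a with gcd(a, 2195) = 1, so its order is φ(2195). φ is multiplicative, with φ(p^e) = p^e − p^(e−1). Factorise 2195 = 5 · 439. Then
  φ(2195) = (5 − 1) · (439 − 1) = 4 · 438 = 1752.
Thus |(Z/2195Z)^*| = 1752.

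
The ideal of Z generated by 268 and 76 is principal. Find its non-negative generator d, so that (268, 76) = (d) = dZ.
In the PID Z, (a, b) is generated by gcd(a, b). Compute gcd(268, 76) with the extended Euclidean algorithm, tracking rows (r, s, t) with s·268 + t·76 = r:
  row A: (268, 1, 0)   [1·268 + 0·76 = 268]
  row B: (76, 0, 1)   [0·268 + 1·76 = 76]
  268 = 3·76 + 40   → row C = row A − 3·row B = (40, 1, −3)   [check: 1·268 − 3·76 = 40]
  76 = 1·40 + 36   → row D = row B − 1·row C = (36, −1, 4)   [check: −1·268 + 4·76 = 36]
  40 = 1·36 + 4   → row E = row C − 1·row D = (4, 2, −7)   [check: 2·268 − 7·76 = 4]
  36 = 9·4 + 0   → remainder 0, stop. gcd = 4 (last nonzero row E).
So gcd(268, 76) = 4, with Bézout identity 2·268 − 7·76 = 4. Containment (⊇): the Bézout identity exhibits 4 as an element of (268, 76), giving (4) ⊆ (268, 76). Containment (⊆): since 4 | 268 and 4 | 76 (268 = 4·67, 76 = 4·19), every Z-linear combination of 268 and 76 is divisible by 4, so (268, 76) ⊆ (4). Therefore (268, 76) = (4), d = 4.

Final answer: (268, 76) = (4); d = 4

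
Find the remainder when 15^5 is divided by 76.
59

Use repeated squaring. Binary(5) = 101. Walk through the bits of the exponent 5 left-to-right: at each bit after the leading one, square the running value, then multiply by 15 if the bit is 1 (always reducing mod 76):
  bit 1 = 1 (leading): start with 15.
  bit 2 = 0: square 15^2 = 225 ≡ 73 (mod 76).
  bit 3 = 1: square 73^2 = 5329 ≡ 9; bit is 1, so multiply 9·15 = 135 ≡ 59 (mod 76).
Final value: 15^5 ≡ 59 (mod 76).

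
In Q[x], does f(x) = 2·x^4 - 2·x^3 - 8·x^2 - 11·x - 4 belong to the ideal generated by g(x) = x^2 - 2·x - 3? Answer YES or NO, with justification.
NO

In Q[x] the ideal (g) consists of all multiples of g, so f ∈ (g) iff g | f, i.e. iff the remainder of f on division by g is 0. Divide f by g (g is monic, so eliminate the leading term of the running remainder at each step):
  leading term 2·x^4: subtract (2·x^2)·g(x) = 2·x^4 - 4·x^3 - 6·x^2, leaving 2·x^3 - 2·x^2 - 11·x - 4
  leading term 2·x^3: subtract (2·x)·g(x) = 2·x^3 - 4·x^2 - 6·x, leaving 2·x^2 - 5·x - 4
  leading term 2·x^2: subtract (2)·g(x) = 2·x^2 - 4·x - 6, leaving 2 - x
The remainder r(x) = 2 - x ≠ 0 (and deg r < deg g), so g ∤ f, i.e. f ∉ (g).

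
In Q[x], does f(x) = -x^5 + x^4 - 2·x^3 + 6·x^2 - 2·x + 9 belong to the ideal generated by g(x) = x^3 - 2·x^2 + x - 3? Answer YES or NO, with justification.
NO

In Q[x] the ideal (g) consists of all multiples of g, so f ∈ (g) iff g | f, i.e. iff the remainder of f on division by g is 0. Divide f by g (g is monic, so eliminate the leading term of the running remainder at each step):
  leading term -x^5: subtract (-x^2)·g(x) = -x^5 + 2·x^4 - x^3 + 3·x^2, leaving -x^4 - x^3 + 3·x^2 - 2·x + 9
  leading term -x^4: subtract (-x)·g(x) = -x^4 + 2·x^3 - x^2 + 3·x, leaving -3·x^3 + 4·x^2 - 5·x + 9
  leading term -3·x^3: subtract (-3)·g(x) = -3·x^3 + 6·x^2 - 3·x + 9, leaving -2·x^2 - 2·x
The remainder r(x) = -2·x^2 - 2·x ≠ 0 (and deg r < deg g), so g ∤ f, i.e. f ∉ (g).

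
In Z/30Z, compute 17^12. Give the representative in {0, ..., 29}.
1

Use repeated squaring. Binary(12) = 1100. Walk through the bits of the exponent 12 left-to-right: at each bit after the leading one, square the running value, then multiply by 17 if the bit is 1 (always reducing mod 30):
  bit 1 = 1 (leading): start with 17.
  bit 2 = 1: square 17^2 = 289 ≡ 19; bit is 1, so multiply 19·17 = 323 ≡ 23 (mod 30).
  bit 3 = 0: square 23^2 = 529 ≡ 19 (mod 30).
  bit 4 = 0: square 19^2 = 361 ≡ 1 (mod 30).
Final value: 17^12 ≡ 1 (mod 30).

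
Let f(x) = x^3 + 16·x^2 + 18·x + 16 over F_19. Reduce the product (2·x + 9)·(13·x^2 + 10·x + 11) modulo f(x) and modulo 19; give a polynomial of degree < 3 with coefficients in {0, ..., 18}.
Multiply as integer polynomials: a · b = 26·x^3 + 137·x^2 + 112·x + 99. Reducing coefficients mod 19: a · b ≡ 7·x^3 + 4·x^2 + 17·x + 4. Now divide by f(x) = x^3 + 16·x^2 + 18·x + 16 in F_19[x], eliminating the leading term at each step:
  leading term 7·x^3: subtract (7)·f(x) = 7·x^3 + 17·x^2 + 12·x + 17, leaving 6·x^2 + 5·x + 6 (coefficients mod 19)
The degree is now < 3, so this is the remainder. Hence a · b ≡ 6·x^2 + 5·x + 6 in F_19[x]/(f).

Final answer: a · b ≡ 6·x^2 + 5·x + 6 (mod f(x))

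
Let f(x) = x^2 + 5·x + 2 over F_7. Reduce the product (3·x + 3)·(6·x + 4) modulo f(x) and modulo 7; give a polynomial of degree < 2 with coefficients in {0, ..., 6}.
a · b ≡ 3·x + 4 (mod f(x))

Multiply as integer polynomials: a · b = 18·x^2 + 30·x + 12. Reducing coefficients mod 7: a · b ≡ 4·x^2 + 2·x + 5. Now divide by f(x) = x^2 + 5·x + 2 in F_7[x], eliminating the leading term at each step:
  leading term 4·x^2: subtract (4)·f(x) = 4·x^2 + 6·x + 1, leaving 3·x + 4 (coefficients mod 7)
The degree is now < 2, so this is the remainder. Hence a · b ≡ 3·x + 4 in F_7[x]/(f).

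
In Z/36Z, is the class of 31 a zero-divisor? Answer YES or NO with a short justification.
NO

gcd(31, 36) = 1, so 31 is a unit in Z/36Z (it has a multiplicative inverse). A unit cannot be a zero-divisor: if 31·b ≡ 0 then multiplying both sides by 31^(−1) gives b ≡ 0. So 31 is not a zero-divisor.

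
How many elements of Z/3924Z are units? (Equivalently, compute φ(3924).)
Z/3924Z has φ(3924) = 1296 units

An element a ∈ Z/3924Z is a unit iff gcd(a, 3924) = 1, so the number of units is φ(3924). φ is multiplicative, with φ(p^e) = p^e − p^(e−1). Factorise 3924 = 2^2 · 3^2 · 109. Then
  φ(3924) = (2^2 − 2^1) · (3^2 − 3^1) · (109 − 1) = 2 · 6 · 108 = 1296.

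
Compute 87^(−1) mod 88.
Apply the extended Euclidean algorithm to (88, 87), tracking rows (r, s, t) with s·88 + t·87 = r. Each division r_prev = q·r_cur + r_new produces the new row as (previous row) − q·(current row):
  row A: (88, 1, 0)   [1·88 + 0·87 = 88]
  row B: (87, 0, 1)   [0·88 + 1·87 = 87]
  88 = 1·87 + 1   → row C = row A − 1·row B = (1, 1, −1)   [check: 1·88 − 1·87 = 1]
  87 = 87·1 + 0   → remainder 0, stop. gcd = 1 (last nonzero row C).
The gcd is 1, so 87 is invertible mod 88. The last nonzero row gives 1·88 − 1·87 = 1, so t = −1. So 87^(−1) ≡ −1 ≡ 87 (mod 88). Verify: 87 · 87 = 7569 ≡ 1 (mod 88). ✓

Final answer: 87^(−1) ≡ 87 (mod 88)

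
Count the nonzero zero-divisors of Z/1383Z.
In Z/1383Z each nonzero element is either a unit (gcd with 1383 is 1) or a zero-divisor (gcd > 1). The number of units is φ(1383): factorise 1383 = 3 · 461, so φ(1383) = (3 − 1) · (461 − 1) = 2 · 460 = 920. The nonzero elements number 1383 − 1 = 1382. Hence the nonzero zero-divisors number 1382 − 920 = 462.

Final answer: Z/1383Z has 462 nonzero zero-divisors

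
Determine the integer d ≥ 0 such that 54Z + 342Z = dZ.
In the PID Z, (a, b) is generated by gcd(a, b). Compute gcd(342, 54) with the extended Euclidean algorithm, tracking rows (r, s, t) with s·342 + t·54 = r:
  row A: (342, 1, 0)   [1·342 + 0·54 = 342]
  row B: (54, 0, 1)   [0·342 + 1·54 = 54]
  342 = 6·54 + 18   → row C = row A − 6·row B = (18, 1, −6)   [check: 1·342 − 6·54 = 18]
  54 = 3·18 + 0   → remainder 0, stop. gcd = 18 (last nonzero row C).
So gcd(54, 342) = 18, with Bézout identity 1·342 − 6·54 = 18. Containment (⊇): the Bézout identity exhibits 18 as an element of (54, 342), giving (18) ⊆ (54, 342). Containment (⊆): since 18 | 54 and 18 | 342 (54 = 18·3, 342 = 18·19), every Z-linear combination of 54 and 342 is divisible by 18, so (54, 342) ⊆ (18). Therefore (54, 342) = (18), d = 18.

Final answer: (54, 342) = (18); d = 18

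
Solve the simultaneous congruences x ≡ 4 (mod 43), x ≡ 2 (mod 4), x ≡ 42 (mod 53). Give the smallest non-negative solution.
x ≡ 5766 (mod 9116); the representative in [0, 9116) is 5766

The moduli 43, 4, 53 are pairwise coprime, so by the CRT there is a unique solution mod 43·4·53 = 9116.
Solve by successive substitution. Start with x ≡ 4 (mod 43).
  Combine with x ≡ 2 (mod 4): write x = 4 + 43·t and require 4 + 43·t ≡ 2 (mod 4), i.e. 43·t ≡ 2 − 4 ≡ 2 (mod 4). Since 43^(−1) ≡ 3 (mod 4) (43 ≡ 3 (mod 4)), t ≡ 3·2 ≡ 2 (mod 4). So x ≡ 4 + 43·2 = 90 (mod 172).
  Combine with x ≡ 42 (mod 53): write x = 90 + 172·t and require 90 + 172·t ≡ 42 (mod 53), i.e. 172·t ≡ 42 − 90 ≡ 5 (mod 53). Since 172^(−1) ≡ 49 (mod 53) (172 ≡ 13 (mod 53)), t ≡ 49·5 ≡ 33 (mod 53). So x ≡ 90 + 172·33 = 5766 (mod 9116).
Unique solution in [0, 9116): x = 5766.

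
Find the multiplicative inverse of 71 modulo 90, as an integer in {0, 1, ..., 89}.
71^(−1) ≡ 71 (mod 90)

Apply the extended Euclidean algorithm to (90, 71), tracking rows (r, s, t) with s·90 + t·71 = r. Each division r_prev = q·r_cur + r_new produces the new row as (previous row) − q·(current row):
  row A: (90, 1, 0)   [1·90 + 0·71 = 90]
  row B: (71, 0, 1)   [0·90 + 1·71 = 71]
  90 = 1·71 + 19   → row C = row A − 1·row B = (19, 1, −1)   [check: 1·90 − 1·71 = 19]
  71 = 3·19 + 14   → row D = row B − 3·row C = (14, −3, 4)   [check: −3·90 + 4·71 = 14]
  19 = 1·14 + 5   → row E = row C − 1·row D = (5, 4, −5)   [check: 4·90 − 5·71 = 5]
  14 = 2·5 + 4   → row F = row D − 2·row E = (4, −11, 14)   [check: −11·90 + 14·71 = 4]
  5 = 1·4 + 1   → row G = row E − 1·row F = (1, 15, −19)   [check: 15·90 − 19·71 = 1]
  4 = 4·1 + 0   → remainder 0, stop. gcd = 1 (last nonzero row G).
The gcd is 1, so 71 is invertible mod 90. The last nonzero row gives 15·90 − 19·71 = 1, so t = −19. So 71^(−1) ≡ −19 ≡ 71 (mod 90). Verify: 71 · 71 = 5041 ≡ 1 (mod 90). ✓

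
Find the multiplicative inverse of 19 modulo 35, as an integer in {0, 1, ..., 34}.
Apply the extended Euclidean algorithm to (35, 19), tracking rows (r, s, t) with s·35 + t·19 = r. Each division r_prev = q·r_cur + r_new produces the new row as (previous row) − q·(current row):
  row A: (35, 1, 0)   [1·35 + 0·19 = 35]
  row B: (19, 0, 1)   [0·35 + 1·19 = 19]
  35 = 1·19 + 16   → row C = row A − 1·row B = (16, 1, −1)   [check: 1·35 − 1·19 = 16]
  19 = 1·16 + 3   → row D = row B − 1·row C = (3, −1, 2)   [check: −1·35 + 2·19 = 3]
  16 = 5·3 + 1   → row E = row C − 5·row D = (1, 6, −11)   [check: 6·35 − 11·19 = 1]
  3 = 3·1 + 0   → remainder 0, stop. gcd = 1 (last nonzero row E).
The gcd is 1, so 19 is invertible mod 35. The last nonzero row gives 6·35 − 11·19 = 1, so t = −11. So 19^(−1) ≡ −11 ≡ 24 (mod 35). Verify: 19 · 24 = 456 ≡ 1 (mod 35). ✓

Final answer: 19^(−1) ≡ 24 (mod 35)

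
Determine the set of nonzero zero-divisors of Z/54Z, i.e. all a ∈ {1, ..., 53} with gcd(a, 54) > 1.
An element a ∈ Z/54Z (with a ≠ 0) is a zero-divisor iff gcd(a, 54) > 1 (because a is a unit precisely when gcd(a, n) = 1, and in Z/nZ every nonzero, non-unit element is a zero-divisor). Scan a = 1, ..., 53 and keep those with gcd(a, 54) > 1:
  gcd(2, 54) = 2, gcd(3, 54) = 3, gcd(4, 54) = 2, gcd(6, 54) = 6, gcd(8, 54) = 2, gcd(9, 54) = 9, gcd(10, 54) = 2, gcd(12, 54) = 6, gcd(14, 54) = 2, gcd(15, 54) = 3, gcd(16, 54) = 2, gcd(18, 54) = 18, gcd(20, 54) = 2, gcd(21, 54) = 3, gcd(22, 54) = 2, gcd(24, 54) = 6, gcd(26, 54) = 2, gcd(27, 54) = 27, gcd(28, 54) = 2, gcd(30, 54) = 6, gcd(32, 54) = 2, gcd(33, 54) = 3, gcd(34, 54) = 2, gcd(36, 54) = 18, gcd(38, 54) = 2, gcd(39, 54) = 3, gcd(40, 54) = 2, gcd(42, 54) = 6, gcd(44, 54) = 2, gcd(45, 54) = 9, gcd(46, 54) = 2, gcd(48, 54) = 6, gcd(50, 54) = 2, gcd(51, 54) = 3, gcd(52, 54) = 2.
All other a ∈ {1, ..., 53} have gcd(a, 54) = 1 and are units. So the nonzero zero-divisors are exactly the 35 values of a appearing in this scan.

Final answer: nonzero zero-divisors of Z/54Z = {2, 3, 4, 6, 8, 9, 10, 12, 14, 15, 16, 18, 20, 21, 22, 24, 26, 27, 28, 30, 32, 33, 34, 36, 38, 39, 40, 42, 44, 45, 46, 48, 50, 51, 52}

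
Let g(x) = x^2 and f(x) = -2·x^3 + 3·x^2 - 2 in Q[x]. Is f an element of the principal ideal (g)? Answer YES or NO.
NO

In Q[x] the ideal (g) consists of all multiples of g, so f ∈ (g) iff g | f, i.e. iff the remainder of f on division by g is 0. Divide f by g (g is monic, so eliminate the leading term of the running remainder at each step):
  leading term -2·x^3: subtract (-2·x)·g(x) = -2·x^3, leaving 3·x^2 - 2
  leading term 3·x^2: subtract (3)·g(x) = 3·x^2, leaving -2
The remainder r(x) = -2 ≠ 0 (and deg r < deg g), so g ∤ f, i.e. f ∉ (g).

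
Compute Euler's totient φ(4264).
φ(4264) = 1920

φ is multiplicative, with φ(p^e) = p^e − p^(e−1). Factorise 4264 = 2^3 · 13 · 41. Then
  φ(4264) = (2^3 − 2^2) · (13 − 1) · (41 − 1) = 4 · 12 · 40 = 1920.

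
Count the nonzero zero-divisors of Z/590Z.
In Z/590Z each nonzero element is either a unit (gcd with 590 is 1) or a zero-divisor (gcd > 1). The number of units is φ(590): factorise 590 = 2 · 5 · 59, so φ(590) = (2 − 1) · (5 − 1) · (59 − 1) = 1 · 4 · 58 = 232. The nonzero elements number 590 − 1 = 589. Hence the nonzero zero-divisors number 589 − 232 = 357.

Final answer: Z/590Z has 357 nonzero zero-divisors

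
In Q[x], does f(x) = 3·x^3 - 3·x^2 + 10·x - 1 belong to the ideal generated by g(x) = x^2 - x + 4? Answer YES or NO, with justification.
In Q[x] the ideal (g) consists of all multiples of g, so f ∈ (g) iff g | f, i.e. iff the remainder of f on division by g is 0. Divide f by g (g is monic, so eliminate the leading term of the running remainder at each step):
  leading term 3·x^3: subtract (3·x)·g(x) = 3·x^3 - 3·x^2 + 12·x, leaving -2·x - 1
The remainder r(x) = -2·x - 1 ≠ 0 (and deg r < deg g), so g ∤ f, i.e. f ∉ (g).

Final answer: NO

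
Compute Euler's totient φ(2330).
φ(2330) = 928

φ is multiplicative, with φ(p^e) = p^e − p^(e−1). Factorise 2330 = 2 · 5 · 233. Then
  φ(2330) = (2 − 1) · (5 − 1) · (233 − 1) = 1 · 4 · 232 = 928.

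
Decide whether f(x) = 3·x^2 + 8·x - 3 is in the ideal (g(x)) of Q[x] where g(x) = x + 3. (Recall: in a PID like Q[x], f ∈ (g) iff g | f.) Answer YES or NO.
In Q[x] the ideal (g) consists of all multiples of g, so f ∈ (g) iff g | f, i.e. iff the remainder of f on division by g is 0. Divide f by g (g is monic, so eliminate the leading term of the running remainder at each step):
  leading term 3·x^2: subtract (3·x)·g(x) = 3·x^2 + 9·x, leaving -x - 3
  leading term -x: subtract (-1)·g(x) = -x - 3, leaving 0
The remainder is 0, so f(x) = g(x) · h(x) with h(x) = 3·x - 1. Hence g | f, i.e. f ∈ (g).

Final answer: YES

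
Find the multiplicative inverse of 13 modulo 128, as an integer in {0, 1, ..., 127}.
13^(−1) ≡ 69 (mod 128)

Apply the extended Euclidean algorithm to (128, 13), tracking rows (r, s, t) with s·128 + t·13 = r. Each division r_prev = q·r_cur + r_new produces the new row as (previous row) − q·(current row):
  row A: (128, 1, 0)   [1·128 + 0·13 = 128]
  row B: (13, 0, 1)   [0·128 + 1·13 = 13]
  128 = 9·13 + 11   → row C = row A − 9·row B = (11, 1, −9)   [check: 1·128 − 9·13 = 11]
  13 = 1·11 + 2   → row D = row B − 1·row C = (2, −1, 10)   [check: −1·128 + 10·13 = 2]
  11 = 5·2 + 1   → row E = row C − 5·row D = (1, 6, −59)   [check: 6·128 − 59·13 = 1]
  2 = 2·1 + 0   → remainder 0, stop. gcd = 1 (last nonzero row E).
The gcd is 1, so 13 is invertible mod 128. The last nonzero row gives 6·128 − 59·13 = 1, so t = −59. So 13^(−1) ≡ −59 ≡ 69 (mod 128). Verify: 13 · 69 = 897 ≡ 1 (mod 128). ✓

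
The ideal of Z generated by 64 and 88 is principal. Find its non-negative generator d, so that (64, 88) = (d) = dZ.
In the PID Z, (a, b) is generated by gcd(a, b). Compute gcd(88, 64) with the extended Euclidean algorithm, tracking rows (r, s, t) with s·88 + t·64 = r:
  row A: (88, 1, 0)   [1·88 + 0·64 = 88]
  row B: (64, 0, 1)   [0·88 + 1·64 = 64]
  88 = 1·64 + 24   → row C = row A − 1·row B = (24, 1, −1)   [check: 1·88 − 1·64 = 24]
  64 = 2·24 + 16   → row D = row B − 2·row C = (16, −2, 3)   [check: −2·88 + 3·64 = 16]
  24 = 1·16 + 8   → row E = row C − 1·row D = (8, 3, −4)   [check: 3·88 − 4·64 = 8]
  16 = 2·8 + 0   → remainder 0, stop. gcd = 8 (last nonzero row E).
So gcd(64, 88) = 8, with Bézout identity 3·88 − 4·64 = 8. Containment (⊇): the Bézout identity exhibits 8 as an element of (64, 88), giving (8) ⊆ (64, 88). Containment (⊆): since 8 | 64 and 8 | 88 (64 = 8·8, 88 = 8·11), every Z-linear combination of 64 and 88 is divisible by 8, so (64, 88) ⊆ (8). Therefore (64, 88) = (8), d = 8.

Final answer: (64, 88) = (8); d = 8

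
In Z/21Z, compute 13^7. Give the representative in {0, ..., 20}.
Use repeated squaring. Binary(7) = 111. Walk through the bits of the exponent 7 left-to-right: at each bit after the leading one, square the running value, then multiply by 13 if the bit is 1 (always reducing mod 21):
  bit 1 = 1 (leading): start with 13.
  bit 2 = 1: square 13^2 = 169 ≡ 1; bit is 1, so multiply 1·13 = 13 (mod 21).
  bit 3 = 1: square 13^2 = 169 ≡ 1; bit is 1, so multiply 1·13 = 13 (mod 21).
Final value: 13^7 ≡ 13 (mod 21).

Final answer: 13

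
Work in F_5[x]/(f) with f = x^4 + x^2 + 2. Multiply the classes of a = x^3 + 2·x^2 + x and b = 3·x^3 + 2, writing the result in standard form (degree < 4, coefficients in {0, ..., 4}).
Multiply as integer polynomials: a · b = 3·x^6 + 6·x^5 + 3·x^4 + 2·x^3 + 4·x^2 + 2·x. Reducing coefficients mod 5: a · b ≡ 3·x^6 + x^5 + 3·x^4 + 2·x^3 + 4·x^2 + 2·x. Now divide by f(x) = x^4 + x^2 + 2 in F_5[x], eliminating the leading term at each step:
  leading term 3·x^6: subtract (3·x^2)·f(x) = 3·x^6 + 3·x^4 + x^2, leaving x^5 + 2·x^3 + 3·x^2 + 2·x (coefficients mod 5)
  leading term x^5: subtract (x)·f(x) = x^5 + x^3 + 2·x, leaving x^3 + 3·x^2 (coefficients mod 5)
The degree is now < 4, so this is the remainder. Hence a · b ≡ x^3 + 3·x^2 in F_5[x]/(f).

Final answer: a · b ≡ x^3 + 3·x^2 (mod f(x))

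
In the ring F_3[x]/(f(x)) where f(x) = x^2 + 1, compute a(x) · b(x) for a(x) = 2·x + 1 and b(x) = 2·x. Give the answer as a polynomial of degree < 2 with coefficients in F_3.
a · b ≡ 2·x + 2 (mod f(x))

Multiply as integer polynomials: a · b = 4·x^2 + 2·x. Reducing coefficients mod 3: a · b ≡ x^2 + 2·x. Now divide by f(x) = x^2 + 1 in F_3[x], eliminating the leading term at each step:
  leading term x^2: subtract (1)·f(x) = x^2 + 1, leaving 2·x + 2 (coefficients mod 3)
The degree is now < 2, so this is the remainder. Hence a · b ≡ 2·x + 2 in F_3[x]/(f).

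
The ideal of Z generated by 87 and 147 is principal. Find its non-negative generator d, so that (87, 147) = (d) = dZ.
(87, 147) = (3); d = 3

In the PID Z, (a, b) is generated by gcd(a, b). Compute gcd(147, 87) with the extended Euclidean algorithm, tracking rows (r, s, t) with s·147 + t·87 = r:
  row A: (147, 1, 0)   [1·147 + 0·87 = 147]
  row B: (87, 0, 1)   [0·147 + 1·87 = 87]
  147 = 1·87 + 60   → row C = row A − 1·row B = (60, 1, −1)   [check: 1·147 − 1·87 = 60]
  87 = 1·60 + 27   → row D = row B − 1·row C = (27, −1, 2)   [check: −1·147 + 2·87 = 27]
  60 = 2·27 + 6   → row E = row C − 2·row D = (6, 3, −5)   [check: 3·147 − 5·87 = 6]
  27 = 4·6 + 3   → row F = row D − 4·row E = (3, −13, 22)   [check: −13·147 + 22·87 = 3]
  6 = 2·3 + 0   → remainder 0, stop. gcd = 3 (last nonzero row F).
So gcd(87, 147) = 3, with Bézout identity −13·147 + 22·87 = 3. Containment (⊇): the Bézout identity exhibits 3 as an element of (87, 147), giving (3) ⊆ (87, 147). Containment (⊆): since 3 | 87 and 3 | 147 (87 = 3·29, 147 = 3·49), every Z-linear combination of 87 and 147 is divisible by 3, so (87, 147) ⊆ (3). Therefore (87, 147) = (3), d = 3.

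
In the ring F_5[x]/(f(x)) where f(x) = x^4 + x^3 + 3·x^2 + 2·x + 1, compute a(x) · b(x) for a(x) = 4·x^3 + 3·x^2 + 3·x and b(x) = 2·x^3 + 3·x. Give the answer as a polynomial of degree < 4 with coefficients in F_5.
Multiply as integer polynomials: a · b = 8·x^6 + 6·x^5 + 18·x^4 + 9·x^3 + 9·x^2. Reducing coefficients mod 5: a · b ≡ 3·x^6 + x^5 + 3·x^4 + 4·x^3 + 4·x^2. Now divide by f(x) = x^4 + x^3 + 3·x^2 + 2·x + 1 in F_5[x], eliminating the leading term at each step:
  leading term 3·x^6: subtract (3·x^2)·f(x) = 3·x^6 + 3·x^5 + 4·x^4 + x^3 + 3·x^2, leaving 3·x^5 + 4·x^4 + 3·x^3 + x^2 (coefficients mod 5)
  leading term 3·x^5: subtract (3·x)·f(x) = 3·x^5 + 3·x^4 + 4·x^3 + x^2 + 3·x, leaving x^4 + 4·x^3 + 2·x (coefficients mod 5)
  leading term x^4: subtract (1)·f(x) = x^4 + x^3 + 3·x^2 + 2·x + 1, leaving 3·x^3 + 2·x^2 + 4 (coefficients mod 5)
The degree is now < 4, so this is the remainder. Hence a · b ≡ 3·x^3 + 2·x^2 + 4 in F_5[x]/(f).

Final answer: a · b ≡ 3·x^3 + 2·x^2 + 4 (mod f(x))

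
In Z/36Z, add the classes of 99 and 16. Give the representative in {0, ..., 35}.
7

Reduce the summands first: 99 ≡ 27 (mod 36), so 99 + 16 ≡ 27 + 16 (mod 36). 27 + 16 = 43; 43 = 1·36 + 7, so (99 + 16) mod 36 = 7.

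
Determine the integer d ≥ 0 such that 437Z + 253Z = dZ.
(437, 253) = (23); d = 23

In the PID Z, (a, b) is generated by gcd(a, b). Compute gcd(437, 253) with the extended Euclidean algorithm, tracking rows (r, s, t) with s·437 + t·253 = r:
  row A: (437, 1, 0)   [1·437 + 0·253 = 437]
  row B: (253, 0, 1)   [0·437 + 1·253 = 253]
  437 = 1·253 + 184   → row C = row A − 1·row B = (184, 1, −1)   [check: 1·437 − 1·253 = 184]
  253 = 1·184 + 69   → row D = row B − 1·row C = (69, −1, 2)   [check: −1·437 + 2·253 = 69]
  184 = 2·69 + 46   → row E = row C − 2·row D = (46, 3, −5)   [check: 3·437 − 5·253 = 46]
  69 = 1·46 + 23   → row F = row D − 1·row E = (23, −4, 7)   [check: −4·437 + 7·253 = 23]
  46 = 2·23 + 0   → remainder 0, stop. gcd = 23 (last nonzero row F).
So gcd(437, 253) = 23, with Bézout identity −4·437 + 7·253 = 23. Containment (⊇): the Bézout identity exhibits 23 as an element of (437, 253), giving (23) ⊆ (437, 253). Containment (⊆): since 23 | 437 and 23 | 253 (437 = 23·19, 253 = 23·11), every Z-linear combination of 437 and 253 is divisible by 23, so (437, 253) ⊆ (23). Therefore (437, 253) = (23), d = 23.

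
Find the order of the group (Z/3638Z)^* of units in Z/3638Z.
(Z/3638Z)^* consists of the classes a with gcd(a, 3638) = 1, so its order is φ(3638). φ is multiplicative, with φ(p^e) = p^e − p^(e−1). Factorise 3638 = 2 · 17 · 107. Then
  φ(3638) = (2 − 1) · (17 − 1) · (107 − 1) = 1 · 16 · 106 = 1696.
Thus |(Z/3638Z)^*| = 1696.

Final answer: |(Z/3638Z)^*| = 1696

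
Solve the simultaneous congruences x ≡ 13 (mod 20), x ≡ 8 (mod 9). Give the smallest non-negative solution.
The moduli 20, 9 are pairwise coprime, so by the CRT there is a unique solution mod 20·9 = 180.
Solve by successive substitution. Start with x ≡ 13 (mod 20).
  Combine with x ≡ 8 (mod 9): write x = 13 + 20·t and require 13 + 20·t ≡ 8 (mod 9), i.e. 20·t ≡ 8 − 13 ≡ 4 (mod 9). Since 20^(−1) ≡ 5 (mod 9) (20 ≡ 2 (mod 9)), t ≡ 5·4 ≡ 2 (mod 9). So x ≡ 13 + 20·2 = 53 (mod 180).
Unique solution in [0, 180): x = 53.

Final answer: x ≡ 53 (mod 180); the representative in [0, 180) is 53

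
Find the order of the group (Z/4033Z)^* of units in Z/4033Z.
(Z/4033Z)^* consists of the classes a with gcd(a, 4033) = 1, so its order is φ(4033). φ is multiplicative, with φ(p^e) = p^e − p^(e−1). Factorise 4033 = 37 · 109. Then
  φ(4033) = (37 − 1) · (109 − 1) = 36 · 108 = 3888.
Thus |(Z/4033Z)^*| = 3888.

Final answer: |(Z/4033Z)^*| = 3888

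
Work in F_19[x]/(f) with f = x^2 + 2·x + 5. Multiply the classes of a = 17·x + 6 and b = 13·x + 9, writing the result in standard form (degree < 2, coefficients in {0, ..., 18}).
a · b ≡ 17·x + 13 (mod f(x))

Multiply as integer polynomials: a · b = 221·x^2 + 231·x + 54. Reducing coefficients mod 19: a · b ≡ 12·x^2 + 3·x + 16. Now divide by f(x) = x^2 + 2·x + 5 in F_19[x], eliminating the leading term at each step:
  leading term 12·x^2: subtract (12)·f(x) = 12·x^2 + 5·x + 3, leaving 17·x + 13 (coefficients mod 19)
The degree is now < 2, so this is the remainder. Hence a · b ≡ 17·x + 13 in F_19[x]/(f).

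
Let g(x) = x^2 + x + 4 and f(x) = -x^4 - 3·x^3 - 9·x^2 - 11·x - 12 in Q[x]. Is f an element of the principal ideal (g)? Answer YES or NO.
YES

In Q[x] the ideal (g) consists of all multiples of g, so f ∈ (g) iff g | f, i.e. iff the remainder of f on division by g is 0. Divide f by g (g is monic, so eliminate the leading term of the running remainder at each step):
  leading term -x^4: subtract (-x^2)·g(x) = -x^4 - x^3 - 4·x^2, leaving -2·x^3 - 5·x^2 - 11·x - 12
  leading term -2·x^3: subtract (-2·x)·g(x) = -2·x^3 - 2·x^2 - 8·x, leaving -3·x^2 - 3·x - 12
  leading term -3·x^2: subtract (-3)·g(x) = -3·x^2 - 3·x - 12, leaving 0
The remainder is 0, so f(x) = g(x) · h(x) with h(x) = -x^2 - 2·x - 3. Hence g | f, i.e. f ∈ (g).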